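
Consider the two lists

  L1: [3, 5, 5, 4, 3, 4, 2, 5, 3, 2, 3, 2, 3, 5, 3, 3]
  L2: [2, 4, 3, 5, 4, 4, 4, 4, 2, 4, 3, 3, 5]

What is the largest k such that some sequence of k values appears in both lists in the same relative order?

8

Taking 3 [1,3], then 5 [2,4], then 4 [4,7], then 4 [6,8], then 2 [7,9], then 3 [11,11], then 3 [13,12], then 5 [14,13] gives a common subsequence of length 8. dp[16][13] = 8 confirms this is the maximum.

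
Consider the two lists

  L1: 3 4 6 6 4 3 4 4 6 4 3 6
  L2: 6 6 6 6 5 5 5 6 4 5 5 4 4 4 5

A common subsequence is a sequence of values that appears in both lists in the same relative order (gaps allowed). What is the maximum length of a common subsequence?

One common subsequence of length 6: 6 [3,4] → 6 [4,8] → 4 [5,9] → 4 [7,12] → 4 [8,13] → 4 [10,14]. dp[12][15] = 6 confirms this is the maximum.

6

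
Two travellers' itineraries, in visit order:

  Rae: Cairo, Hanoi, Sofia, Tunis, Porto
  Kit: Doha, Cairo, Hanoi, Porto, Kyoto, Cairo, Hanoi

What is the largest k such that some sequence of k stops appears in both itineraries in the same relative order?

Pick Cairo [1,2]; then Hanoi [2,3]; then Porto [5,4]; all 3 stops appear in both, in order. The LCS DP gives dp[5][7] = 3, so this is optimal.

3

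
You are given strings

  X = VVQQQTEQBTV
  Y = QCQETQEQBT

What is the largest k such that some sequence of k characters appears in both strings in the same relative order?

Let dp[i][j] be the LCS length of the first i characters of X and the first j characters of Y. dp[i][j] = dp[i-1][j-1]+1 when the i-th and j-th characters match, else max(dp[i-1][j], dp[i][j-1]).
    ·  Q  C  Q  E  T  Q  E  Q  B  T
 ·  0  0  0  0  0  0  0  0  0  0  0
 V  0  0  0  0  0  0  0  0  0  0  0
 V  0  0  0  0  0  0  0  0  0  0  0
 Q  0  1  1  1  1  1  1  1  1  1  1
 Q  0  1  1  2  2  2  2  2  2  2  2
 Q  0  1  1  2  2  2  3  3  3  3  3
 T  0  1  1  2  2  3  3  3  3  3  4
 E  0  1  1  2  3  3  3  4  4  4  4
 Q  0  1  1  2  3  3  4  4  5  5  5
 B  0  1  1  2  3  3  4  4  5  6  6
 T  0  1  1  2  3  4  4  4  5  6  7
 V  0  1  1  2  3  4  4  4  5  6  7
dp[11][10] = 7. One LCS (by backtracking along matches): QQQEQBT.

7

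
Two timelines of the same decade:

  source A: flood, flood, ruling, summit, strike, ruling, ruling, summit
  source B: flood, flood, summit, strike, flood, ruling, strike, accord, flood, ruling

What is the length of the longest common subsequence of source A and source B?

6

Taking flood at source A[1]=source B[1], flood at source A[2]=source B[2], summit at source A[4]=source B[3], strike at source A[5]=source B[4], ruling at source A[6]=source B[6], ruling at source A[7]=source B[10] gives a common subsequence of length 6. dp[8][10] = 6 confirms this is the maximum.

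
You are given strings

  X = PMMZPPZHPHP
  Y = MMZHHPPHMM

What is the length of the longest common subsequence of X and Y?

6

Taking M (X #2, Y #1), M (X #3, Y #2), Z (X #4, Y #3), P (X #5, Y #6), P (X #6, Y #7), H (X #8, Y #8) gives a common subsequence of length 6, and the DP table's final entry dp[11][10] is also 6, so no common subsequence is longer.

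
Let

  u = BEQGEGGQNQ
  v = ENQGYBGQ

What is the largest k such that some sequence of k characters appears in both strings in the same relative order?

Let dp[i][j] be the LCS length of the first i characters of u and the first j characters of v. dp[i][j] = dp[i-1][j-1]+1 when the i-th and j-th characters match, else max(dp[i-1][j], dp[i][j-1]).
    ·  E  N  Q  G  Y  B  G  Q
 ·  0  0  0  0  0  0  0  0  0
 B  0  0  0  0  0  0  1  1  1
 E  0  1  1  1  1  1  1  1  1
 Q  0  1  1  2  2  2  2  2  2
 G  0  1  1  2  3  3  3  3  3
 E  0  1  1  2  3  3  3  3  3
 G  0  1  1  2  3  3  3  4  4
 G  0  1  1  2  3  3  3  4  4
 Q  0  1  1  2  3  3  3  4  5
 N  0  1  2  2  3  3  3  4  5
 Q  0  1  2  3  3  3  3  4  5
dp[10][8] = 5. One LCS (by backtracking along matches): EQGGQ.

5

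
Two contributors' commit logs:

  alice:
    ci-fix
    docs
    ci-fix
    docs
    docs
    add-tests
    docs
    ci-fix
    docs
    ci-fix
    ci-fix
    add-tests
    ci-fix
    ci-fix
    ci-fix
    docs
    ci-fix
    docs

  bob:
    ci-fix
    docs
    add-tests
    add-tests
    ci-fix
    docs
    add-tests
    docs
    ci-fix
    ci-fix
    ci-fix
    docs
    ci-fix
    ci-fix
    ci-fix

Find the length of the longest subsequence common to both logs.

12

Match ci-fix [1,1], then docs [2,2], then ci-fix [3,5], then docs [5,6], then add-tests [6,7], then docs [7,8], then ci-fix [8,9], then ci-fix [10,10], then ci-fix [11,11], then ci-fix [14,13], then ci-fix [15,14], then ci-fix [17,15] — 12 commits in the same relative order in both. The LCS DP gives dp[18][15] = 12, so this is optimal.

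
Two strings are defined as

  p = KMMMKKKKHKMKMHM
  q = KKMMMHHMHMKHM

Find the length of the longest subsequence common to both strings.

9

Pick K (p #1, q #2); then M (p #2, q #4); then M (p #3, q #5); then M (p #4, q #8); then H (p #9, q #9); then M (p #11, q #10); then K (p #12, q #11); then H (p #14, q #12); then M (p #15, q #13); all 9 characters appear in both, in order. Since dp[15][13] = 9, nothing longer is possible.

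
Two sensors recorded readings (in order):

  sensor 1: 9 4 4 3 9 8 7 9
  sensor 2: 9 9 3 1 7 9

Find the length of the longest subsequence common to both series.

4

Match 9 (sensor 1 #1, sensor 2 #2); then 3 (sensor 1 #4, sensor 2 #3); then 7 (sensor 1 #7, sensor 2 #5); then 9 (sensor 1 #8, sensor 2 #6) — 4 values in the same relative order in both. Since dp[8][6] = 4, nothing longer is possible.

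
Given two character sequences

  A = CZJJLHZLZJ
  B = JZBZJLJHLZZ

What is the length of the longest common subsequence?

Pick Z [2,4]; then J [3,5]; then J [4,7]; then L [5,9]; then Z [7,10]; then Z [9,11]; all 6 characters appear in both, in order, and the DP table's final entry dp[10][11] is also 6, so no common subsequence is longer.

6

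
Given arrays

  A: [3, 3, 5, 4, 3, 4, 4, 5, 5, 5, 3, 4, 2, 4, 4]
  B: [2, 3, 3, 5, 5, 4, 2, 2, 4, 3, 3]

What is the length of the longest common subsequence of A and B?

7

Taking 3 (A #2, B #2), 3 (A #5, B #3), 5 (A #9, B #4), 5 (A #10, B #5), 4 (A #12, B #6), 2 (A #13, B #8), 4 (A #14, B #9) gives a common subsequence of length 7, and the DP table's final entry dp[15][11] is also 7, so no common subsequence is longer.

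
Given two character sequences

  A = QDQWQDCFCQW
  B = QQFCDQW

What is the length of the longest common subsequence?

Let dp[i][j] be the LCS length of the first i characters of A and the first j characters of B. dp[i][j] = dp[i-1][j-1]+1 when the i-th and j-th characters match, else max(dp[i-1][j], dp[i][j-1]).
    ·  Q  Q  F  C  D  Q  W
 ·  0  0  0  0  0  0  0  0
 Q  0  1  1  1  1  1  1  1
 D  0  1  1  1  1  2  2  2
 Q  0  1  2  2  2  2  3  3
 W  0  1  2  2  2  2  3  4
 Q  0  1  2  2  2  2  3  4
 D  0  1  2  2  2  3  3  4
 C  0  1  2  2  3  3  3  4
 F  0  1  2  3  3  3  3  4
 C  0  1  2  3  4  4  4  4
 Q  0  1  2  3  4  4  5  5
 W  0  1  2  3  4  4  5  6
dp[11][7] = 6. One LCS (by backtracking along matches): QQFCQW.

6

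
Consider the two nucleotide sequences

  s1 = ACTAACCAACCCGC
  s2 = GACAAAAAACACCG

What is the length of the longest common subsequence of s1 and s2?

10

Match A [1,2]; then C [2,3]; then A [4,6]; then A [5,7]; then A [8,8]; then A [9,9]; then C [10,10]; then C [11,12]; then C [12,13]; then G [13,14] — 10 bases in the same relative order in both. Since dp[14][14] = 10, nothing longer is possible.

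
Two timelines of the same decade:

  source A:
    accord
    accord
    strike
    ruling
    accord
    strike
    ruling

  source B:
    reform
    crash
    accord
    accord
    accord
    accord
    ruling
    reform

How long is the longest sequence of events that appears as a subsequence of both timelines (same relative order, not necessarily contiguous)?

Match accord at source A[1]=source B[4], accord at source A[2]=source B[5], accord at source A[5]=source B[6], ruling at source A[7]=source B[7] — 4 events in the same relative order in both. The LCS DP gives dp[7][8] = 4, so this is optimal.

4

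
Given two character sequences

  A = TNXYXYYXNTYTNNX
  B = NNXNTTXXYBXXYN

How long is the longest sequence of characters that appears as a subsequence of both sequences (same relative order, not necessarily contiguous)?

One common subsequence of length 7: T [1,6], then X [3,8], then Y [4,9], then X [5,11], then X [8,12], then Y [11,13], then N [14,14]. The LCS DP gives dp[15][14] = 7, so this is optimal.

7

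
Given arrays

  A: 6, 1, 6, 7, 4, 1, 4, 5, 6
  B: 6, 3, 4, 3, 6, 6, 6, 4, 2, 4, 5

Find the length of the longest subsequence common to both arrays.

5

Match 6 (A #1, B #6), then 6 (A #3, B #7), then 4 (A #5, B #8), then 4 (A #7, B #10), then 5 (A #8, B #11) — 5 values in the same relative order in both. The LCS DP gives dp[9][11] = 5, so this is optimal.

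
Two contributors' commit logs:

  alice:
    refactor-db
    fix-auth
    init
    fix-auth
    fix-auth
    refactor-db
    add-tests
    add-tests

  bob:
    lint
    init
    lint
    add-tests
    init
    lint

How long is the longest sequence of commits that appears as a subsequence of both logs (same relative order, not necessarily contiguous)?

2

Match init at alice[3]=bob[2], add-tests at alice[7]=bob[4] — 2 commits in the same relative order in both, and the DP table's final entry dp[8][6] is also 2, so no common subsequence is longer.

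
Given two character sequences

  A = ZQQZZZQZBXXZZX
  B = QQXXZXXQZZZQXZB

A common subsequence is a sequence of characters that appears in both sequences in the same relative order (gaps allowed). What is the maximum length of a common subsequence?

Pick Z at A[1]=B[5], Q at A[3]=B[8], Z at A[4]=B[9], Z at A[5]=B[10], Z at A[6]=B[11], Q at A[7]=B[12], Z at A[8]=B[14], B at A[9]=B[15]; all 8 characters appear in both, in order. Since dp[14][15] = 8, nothing longer is possible.

8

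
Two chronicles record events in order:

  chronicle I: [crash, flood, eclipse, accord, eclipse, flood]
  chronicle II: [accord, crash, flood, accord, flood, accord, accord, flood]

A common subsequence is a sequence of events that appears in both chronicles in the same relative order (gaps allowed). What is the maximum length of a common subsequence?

4

Match crash at chronicle I[1]=chronicle II[2], then flood at chronicle I[2]=chronicle II[5], then accord at chronicle I[4]=chronicle II[7], then flood at chronicle I[6]=chronicle II[8] — 4 events in the same relative order in both. dp[6][8] = 4 confirms this is the maximum.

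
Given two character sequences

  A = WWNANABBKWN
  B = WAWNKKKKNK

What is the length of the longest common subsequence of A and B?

Taking W at A[1]=B[1], W at A[2]=B[3], N at A[3]=B[4], N at A[5]=B[9], K at A[9]=B[10] gives a common subsequence of length 5. dp[11][10] = 5 confirms this is the maximum.

5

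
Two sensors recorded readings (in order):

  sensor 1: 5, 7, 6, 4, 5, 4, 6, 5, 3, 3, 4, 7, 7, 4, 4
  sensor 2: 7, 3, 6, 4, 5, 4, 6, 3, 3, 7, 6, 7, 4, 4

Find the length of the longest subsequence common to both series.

12

One common subsequence of length 12: 7 at sensor 1[2]=sensor 2[1], 6 at sensor 1[3]=sensor 2[3], 4 at sensor 1[4]=sensor 2[4], 5 at sensor 1[5]=sensor 2[5], 4 at sensor 1[6]=sensor 2[6], 6 at sensor 1[7]=sensor 2[7], 3 at sensor 1[9]=sensor 2[8], 3 at sensor 1[10]=sensor 2[9], 7 at sensor 1[12]=sensor 2[10], 7 at sensor 1[13]=sensor 2[12], 4 at sensor 1[14]=sensor 2[13], 4 at sensor 1[15]=sensor 2[14]. dp[15][14] = 12 confirms this is the maximum.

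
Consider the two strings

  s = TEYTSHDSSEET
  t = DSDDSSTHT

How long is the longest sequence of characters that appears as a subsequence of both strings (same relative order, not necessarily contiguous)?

5

Pick S [5,2], then D [7,4], then S [8,5], then S [9,6], then T [12,9]; all 5 characters appear in both, in order, and the DP table's final entry dp[12][9] is also 5, so no common subsequence is longer.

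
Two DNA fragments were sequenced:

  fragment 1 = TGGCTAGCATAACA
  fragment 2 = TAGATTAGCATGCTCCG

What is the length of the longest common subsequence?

One common subsequence of length 9: T (fragment 1 #1, fragment 2 #1); then G (fragment 1 #2, fragment 2 #3); then G (fragment 1 #3, fragment 2 #8); then C (fragment 1 #4, fragment 2 #9); then T (fragment 1 #5, fragment 2 #11); then G (fragment 1 #7, fragment 2 #12); then C (fragment 1 #8, fragment 2 #13); then T (fragment 1 #10, fragment 2 #14); then C (fragment 1 #13, fragment 2 #16). Since dp[14][17] = 9, nothing longer is possible.

9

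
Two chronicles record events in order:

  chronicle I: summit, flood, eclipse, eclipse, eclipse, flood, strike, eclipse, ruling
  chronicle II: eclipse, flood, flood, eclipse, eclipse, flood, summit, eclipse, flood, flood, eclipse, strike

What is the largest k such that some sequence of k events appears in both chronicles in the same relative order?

Pick flood at chronicle I[2]=chronicle II[3], then eclipse at chronicle I[3]=chronicle II[4], then eclipse at chronicle I[4]=chronicle II[5], then eclipse at chronicle I[5]=chronicle II[8], then flood at chronicle I[6]=chronicle II[10], then strike at chronicle I[7]=chronicle II[12]; all 6 events appear in both, in order, and the DP table's final entry dp[9][12] is also 6, so no common subsequence is longer.

6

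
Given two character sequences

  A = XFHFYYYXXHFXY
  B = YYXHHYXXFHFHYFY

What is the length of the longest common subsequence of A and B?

8

One common subsequence of length 8: X [1,3], then H [3,5], then Y [7,6], then X [8,7], then X [9,8], then H [10,12], then F [11,14], then Y [13,15], and the DP table's final entry dp[13][15] is also 8, so no common subsequence is longer.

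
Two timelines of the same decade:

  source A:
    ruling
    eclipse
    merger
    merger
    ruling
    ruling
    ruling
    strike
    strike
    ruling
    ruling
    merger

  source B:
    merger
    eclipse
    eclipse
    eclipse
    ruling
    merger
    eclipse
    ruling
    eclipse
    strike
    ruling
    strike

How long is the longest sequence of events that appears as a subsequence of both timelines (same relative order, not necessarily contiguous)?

5

Match ruling at source A[1]=source B[5], then eclipse at source A[2]=source B[7], then ruling at source A[5]=source B[8], then ruling at source A[7]=source B[11], then strike at source A[9]=source B[12] — 5 events in the same relative order in both. Since dp[12][12] = 5, nothing longer is possible.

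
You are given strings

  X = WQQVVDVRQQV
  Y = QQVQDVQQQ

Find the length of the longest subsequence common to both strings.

7

One common subsequence of length 7: Q (X #2, Y #1), Q (X #3, Y #2), V (X #4, Y #3), D (X #6, Y #5), V (X #7, Y #6), Q (X #9, Y #8), Q (X #10, Y #9). Since dp[11][9] = 7, nothing longer is possible.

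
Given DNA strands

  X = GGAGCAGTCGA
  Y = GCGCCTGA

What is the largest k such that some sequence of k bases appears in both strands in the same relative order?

Pick G (X #1, Y #1), G (X #2, Y #3), C (X #5, Y #5), T (X #8, Y #6), G (X #10, Y #7), A (X #11, Y #8); all 6 bases appear in both, in order. The LCS DP gives dp[11][8] = 6, so this is optimal.

6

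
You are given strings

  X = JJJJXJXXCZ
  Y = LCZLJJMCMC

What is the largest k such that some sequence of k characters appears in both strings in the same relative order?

Let dp[i][j] be the LCS length of the first i characters of X and the first j characters of Y. dp[i][j] = dp[i-1][j-1]+1 when the i-th and j-th characters match, else max(dp[i-1][j], dp[i][j-1]).
    ·  L  C  Z  L  J  J  M  C  M  C
 ·  0  0  0  0  0  0  0  0  0  0  0
 J  0  0  0  0  0  1  1  1  1  1  1
 J  0  0  0  0  0  1  2  2  2  2  2
 J  0  0  0  0  0  1  2  2  2  2  2
 J  0  0  0  0  0  1  2  2  2  2  2
 X  0  0  0  0  0  1  2  2  2  2  2
 J  0  0  0  0  0  1  2  2  2  2  2
 X  0  0  0  0  0  1  2  2  2  2  2
 X  0  0  0  0  0  1  2  2  2  2  2
 C  0  0  1  1  1  1  2  2  3  3  3
 Z  0  0  1  2  2  2  2  2  3  3  3
dp[10][10] = 3. One LCS (by backtracking along matches): JJC.

3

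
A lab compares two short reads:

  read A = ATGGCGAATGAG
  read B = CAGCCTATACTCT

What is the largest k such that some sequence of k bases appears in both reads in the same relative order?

6

Taking A [1,2], G [3,3], C [5,5], A [7,7], A [8,9], T [9,13] gives a common subsequence of length 6. Since dp[12][13] = 6, nothing longer is possible.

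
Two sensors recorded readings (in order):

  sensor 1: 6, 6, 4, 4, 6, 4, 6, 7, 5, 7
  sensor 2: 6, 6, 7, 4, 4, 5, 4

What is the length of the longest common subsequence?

5

Taking 6 [1,1], then 6 [2,2], then 4 [3,4], then 4 [4,5], then 4 [6,7] gives a common subsequence of length 5. dp[10][7] = 5 confirms this is the maximum.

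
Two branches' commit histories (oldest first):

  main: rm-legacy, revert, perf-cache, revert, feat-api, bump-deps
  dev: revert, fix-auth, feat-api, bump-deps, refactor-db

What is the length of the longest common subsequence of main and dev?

3

One common subsequence of length 3: revert [2,1], feat-api [5,3], bump-deps [6,4], and the DP table's final entry dp[6][5] is also 3, so no common subsequence is longer.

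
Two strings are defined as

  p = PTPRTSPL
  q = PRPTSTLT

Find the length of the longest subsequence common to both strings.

Let dp[i][j] be the LCS length of the first i characters of p and the first j characters of q. dp[i][j] = dp[i-1][j-1]+1 when the i-th and j-th characters match, else max(dp[i-1][j], dp[i][j-1]).
    ·  P  R  P  T  S  T  L  T
 ·  0  0  0  0  0  0  0  0  0
 P  0  1  1  1  1  1  1  1  1
 T  0  1  1  1  2  2  2  2  2
 P  0  1  1  2  2  2  2  2  2
 R  0  1  2  2  2  2  2  2  2
 T  0  1  2  2  3  3  3  3  3
 S  0  1  2  2  3  4  4  4  4
 P  0  1  2  3  3  4  4  4  4
 L  0  1  2  3  3  4  4  5  5
dp[8][8] = 5. One LCS (by backtracking along matches): PPTSL.

5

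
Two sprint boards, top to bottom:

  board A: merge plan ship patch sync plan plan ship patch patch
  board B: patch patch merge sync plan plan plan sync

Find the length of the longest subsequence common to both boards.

Pick merge at board A[1]=board B[3] → plan at board A[2]=board B[5] → plan at board A[6]=board B[6] → plan at board A[7]=board B[7]; all 4 tasks appear in both, in order, and the DP table's final entry dp[10][8] is also 4, so no common subsequence is longer.

4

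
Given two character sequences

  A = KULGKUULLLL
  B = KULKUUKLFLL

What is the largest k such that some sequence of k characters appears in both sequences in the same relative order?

Taking K at A[1]=B[1]; then U at A[2]=B[2]; then L at A[3]=B[3]; then K at A[5]=B[4]; then U at A[6]=B[5]; then U at A[7]=B[6]; then L at A[8]=B[8]; then L at A[10]=B[10]; then L at A[11]=B[11] gives a common subsequence of length 9. Since dp[11][11] = 9, nothing longer is possible.

9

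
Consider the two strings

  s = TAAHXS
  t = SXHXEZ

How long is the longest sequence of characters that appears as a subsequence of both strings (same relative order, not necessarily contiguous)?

2

Let dp[i][j] be the LCS length of the first i characters of s and the first j characters of t. dp[i][j] = dp[i-1][j-1]+1 when the i-th and j-th characters match, else max(dp[i-1][j], dp[i][j-1]).
    ·  S  X  H  X  E  Z
 ·  0  0  0  0  0  0  0
 T  0  0  0  0  0  0  0
 A  0  0  0  0  0  0  0
 A  0  0  0  0  0  0  0
 H  0  0  0  1  1  1  1
 X  0  0  1  1  2  2  2
 S  0  1  1  1  2  2  2
dp[6][6] = 2. One LCS (by backtracking along matches): HX.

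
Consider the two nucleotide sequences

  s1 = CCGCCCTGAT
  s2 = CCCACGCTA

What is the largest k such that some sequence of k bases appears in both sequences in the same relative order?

7

Match C [1,1]; then C [2,2]; then C [4,3]; then C [5,5]; then C [6,7]; then T [7,8]; then A [9,9] — 7 bases in the same relative order in both. dp[10][9] = 7 confirms this is the maximum.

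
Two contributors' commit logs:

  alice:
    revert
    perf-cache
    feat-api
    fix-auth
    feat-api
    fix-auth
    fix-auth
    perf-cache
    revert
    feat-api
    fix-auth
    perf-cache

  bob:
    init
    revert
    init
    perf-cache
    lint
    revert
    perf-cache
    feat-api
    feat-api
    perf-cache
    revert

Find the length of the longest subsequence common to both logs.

6

Taking revert [1,6], then perf-cache [2,7], then feat-api [3,8], then feat-api [5,9], then perf-cache [8,10], then revert [9,11] gives a common subsequence of length 6. dp[12][11] = 6 confirms this is the maximum.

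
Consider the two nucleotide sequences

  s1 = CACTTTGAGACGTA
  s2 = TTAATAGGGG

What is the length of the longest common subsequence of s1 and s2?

6

Let dp[i][j] be the LCS length of the first i bases of s1 and the first j bases of s2. dp[i][j] = dp[i-1][j-1]+1 when the i-th and j-th bases match, else max(dp[i-1][j], dp[i][j-1]).
    ·  T  T  A  A  T  A  G  G  G  G
 ·  0  0  0  0  0  0  0  0  0  0  0
 C  0  0  0  0  0  0  0  0  0  0  0
 A  0  0  0  1  1  1  1  1  1  1  1
 C  0  0  0  1  1  1  1  1  1  1  1
 T  0  1  1  1  1  2  2  2  2  2  2
 T  0  1  2  2  2  2  2  2  2  2  2
 T  0  1  2  2  2  3  3  3  3  3  3
 G  0  1  2  2  2  3  3  4  4  4  4
 A  0  1  2  3  3  3  4  4  4  4  4
 G  0  1  2  3  3  3  4  5  5  5  5
 A  0  1  2  3  4  4  4  5  5  5  5
 C  0  1  2  3  4  4  4  5  5  5  5
 G  0  1  2  3  4  4  4  5  6  6  6
 T  0  1  2  3  4  5  5  5  6  6  6
 A  0  1  2  3  4  5  6  6  6  6  6
dp[14][10] = 6. One LCS (by backtracking along matches): TTTGGG.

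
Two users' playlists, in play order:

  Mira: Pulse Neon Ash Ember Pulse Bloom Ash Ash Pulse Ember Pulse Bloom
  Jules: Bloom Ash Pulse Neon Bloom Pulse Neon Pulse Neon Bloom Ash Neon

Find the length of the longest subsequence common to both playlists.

Taking Pulse (Mira #1, Jules #3), Neon (Mira #2, Jules #4), Bloom (Mira #6, Jules #5), Pulse (Mira #9, Jules #6), Pulse (Mira #11, Jules #8), Bloom (Mira #12, Jules #10) gives a common subsequence of length 6. The LCS DP gives dp[12][12] = 6, so this is optimal.

6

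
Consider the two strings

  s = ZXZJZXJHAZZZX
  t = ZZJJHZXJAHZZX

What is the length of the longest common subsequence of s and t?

10

Pick Z at s[1]=t[1], then Z at s[3]=t[2], then J at s[4]=t[4], then Z at s[5]=t[6], then X at s[6]=t[7], then J at s[7]=t[8], then H at s[8]=t[10], then Z at s[11]=t[11], then Z at s[12]=t[12], then X at s[13]=t[13]; all 10 characters appear in both, in order. dp[13][13] = 10 confirms this is the maximum.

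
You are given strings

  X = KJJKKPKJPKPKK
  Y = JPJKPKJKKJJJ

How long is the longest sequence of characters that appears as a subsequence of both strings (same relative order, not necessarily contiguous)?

Taking J [2,1]; then J [3,3]; then K [5,4]; then P [6,5]; then K [7,6]; then J [8,7]; then K [10,8]; then K [12,9] gives a common subsequence of length 8. dp[13][12] = 8 confirms this is the maximum.

8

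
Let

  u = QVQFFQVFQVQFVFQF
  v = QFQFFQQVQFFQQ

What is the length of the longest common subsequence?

11

One common subsequence of length 11: Q [1,1]; then Q [3,3]; then F [4,4]; then F [5,5]; then Q [6,6]; then Q [9,7]; then V [10,8]; then Q [11,9]; then F [12,10]; then F [14,11]; then Q [15,13]. dp[16][13] = 11 confirms this is the maximum.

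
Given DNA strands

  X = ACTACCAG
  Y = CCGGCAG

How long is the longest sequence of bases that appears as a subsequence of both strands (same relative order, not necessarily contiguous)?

5

Let dp[i][j] be the LCS length of the first i bases of X and the first j bases of Y. dp[i][j] = dp[i-1][j-1]+1 when the i-th and j-th bases match, else max(dp[i-1][j], dp[i][j-1]).
    ·  C  C  G  G  C  A  G
 ·  0  0  0  0  0  0  0  0
 A  0  0  0  0  0  0  1  1
 C  0  1  1  1  1  1  1  1
 T  0  1  1  1  1  1  1  1
 A  0  1  1  1  1  1  2  2
 C  0  1  2  2  2  2  2  2
 C  0  1  2  2  2  3  3  3
 A  0  1  2  2  2  3  4  4
 G  0  1  2  3  3  3  4  5
dp[8][7] = 5. One LCS (by backtracking along matches): CCCAG.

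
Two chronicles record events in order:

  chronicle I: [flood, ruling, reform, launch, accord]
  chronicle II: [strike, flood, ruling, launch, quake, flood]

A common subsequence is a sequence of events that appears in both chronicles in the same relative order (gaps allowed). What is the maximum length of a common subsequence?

Pick flood [1,2], then ruling [2,3], then launch [4,4]; all 3 events appear in both, in order. The LCS DP gives dp[5][6] = 3, so this is optimal.

3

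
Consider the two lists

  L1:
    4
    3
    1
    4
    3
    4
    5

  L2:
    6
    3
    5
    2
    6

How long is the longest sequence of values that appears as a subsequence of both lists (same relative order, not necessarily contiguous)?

One common subsequence of length 2: 3 [5,2], then 5 [7,3]. The LCS DP gives dp[7][5] = 2, so this is optimal.

2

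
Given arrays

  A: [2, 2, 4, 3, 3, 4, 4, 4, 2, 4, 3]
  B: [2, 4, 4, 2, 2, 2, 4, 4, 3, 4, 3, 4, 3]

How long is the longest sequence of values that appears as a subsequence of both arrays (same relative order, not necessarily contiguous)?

7

Taking 2 [1,5]; then 2 [2,6]; then 4 [3,8]; then 3 [4,9]; then 3 [5,11]; then 4 [10,12]; then 3 [11,13] gives a common subsequence of length 7, and the DP table's final entry dp[11][13] is also 7, so no common subsequence is longer.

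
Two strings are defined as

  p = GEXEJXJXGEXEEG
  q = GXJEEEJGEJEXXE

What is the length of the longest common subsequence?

Taking G [1,1] → E [2,5] → E [4,6] → J [5,7] → J [7,10] → X [8,12] → X [11,13] → E [13,14] gives a common subsequence of length 8, and the DP table's final entry dp[14][14] is also 8, so no common subsequence is longer.

8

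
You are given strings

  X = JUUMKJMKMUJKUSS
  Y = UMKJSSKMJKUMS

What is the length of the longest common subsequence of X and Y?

10

Taking U at X[3]=Y[1]; then M at X[4]=Y[2]; then K at X[5]=Y[3]; then J at X[6]=Y[4]; then K at X[8]=Y[7]; then M at X[9]=Y[8]; then J at X[11]=Y[9]; then K at X[12]=Y[10]; then U at X[13]=Y[11]; then S at X[15]=Y[13] gives a common subsequence of length 10, and the DP table's final entry dp[15][13] is also 10, so no common subsequence is longer.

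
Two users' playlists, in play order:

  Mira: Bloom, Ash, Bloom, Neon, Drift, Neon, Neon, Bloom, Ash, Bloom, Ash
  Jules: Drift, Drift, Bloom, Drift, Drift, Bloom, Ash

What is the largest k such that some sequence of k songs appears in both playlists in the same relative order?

Match Bloom (Mira #1, Jules #3), Drift (Mira #5, Jules #5), Bloom (Mira #10, Jules #6), Ash (Mira #11, Jules #7) — 4 songs in the same relative order in both. dp[11][7] = 4 confirms this is the maximum.

4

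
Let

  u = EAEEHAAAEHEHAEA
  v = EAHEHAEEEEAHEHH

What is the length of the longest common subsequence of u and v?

Match E (u #1, v #1); then A (u #2, v #2); then E (u #4, v #4); then H (u #5, v #5); then A (u #6, v #6); then A (u #7, v #11); then E (u #9, v #13); then H (u #10, v #14); then H (u #12, v #15) — 9 characters in the same relative order in both, and the DP table's final entry dp[15][15] is also 9, so no common subsequence is longer.

9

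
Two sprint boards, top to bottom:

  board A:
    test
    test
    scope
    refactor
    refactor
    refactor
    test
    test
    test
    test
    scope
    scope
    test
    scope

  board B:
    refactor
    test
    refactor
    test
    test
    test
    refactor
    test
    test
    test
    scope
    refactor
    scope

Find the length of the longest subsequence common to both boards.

8

One common subsequence of length 8: test (board A #1, board B #5) → test (board A #2, board B #6) → refactor (board A #6, board B #7) → test (board A #8, board B #8) → test (board A #9, board B #9) → test (board A #10, board B #10) → scope (board A #11, board B #11) → scope (board A #14, board B #13). dp[14][13] = 8 confirms this is the maximum.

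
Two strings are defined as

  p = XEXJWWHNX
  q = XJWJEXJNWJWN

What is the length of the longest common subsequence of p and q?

7

Let dp[i][j] be the LCS length of the first i characters of p and the first j characters of q. dp[i][j] = dp[i-1][j-1]+1 when the i-th and j-th characters match, else max(dp[i-1][j], dp[i][j-1]).
    ·  X  J  W  J  E  X  J  N  W  J  W  N
 ·  0  0  0  0  0  0  0  0  0  0  0  0  0
 X  0  1  1  1  1  1  1  1  1  1  1  1  1
 E  0  1  1  1  1  2  2  2  2  2  2  2  2
 X  0  1  1  1  1  2  3  3  3  3  3  3  3
 J  0  1  2  2  2  2  3  4  4  4  4  4  4
 W  0  1  2  3  3  3  3  4  4  5  5  5  5
 W  0  1  2  3  3  3  3  4  4  5  5  6  6
 H  0  1  2  3  3  3  3  4  4  5  5  6  6
 N  0  1  2  3  3  3  3  4  5  5  5  6  7
 X  0  1  2  3  3  3  4  4  5  5  5  6  7
dp[9][12] = 7. One LCS (by backtracking along matches): XEXJWWN.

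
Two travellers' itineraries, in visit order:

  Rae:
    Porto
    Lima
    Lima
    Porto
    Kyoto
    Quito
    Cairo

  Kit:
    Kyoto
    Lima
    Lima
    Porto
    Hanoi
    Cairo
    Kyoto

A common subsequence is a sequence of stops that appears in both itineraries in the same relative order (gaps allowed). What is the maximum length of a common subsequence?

4

Taking Lima (Rae #2, Kit #2) → Lima (Rae #3, Kit #3) → Porto (Rae #4, Kit #4) → Kyoto (Rae #5, Kit #7) gives a common subsequence of length 4, and the DP table's final entry dp[7][7] is also 4, so no common subsequence is longer.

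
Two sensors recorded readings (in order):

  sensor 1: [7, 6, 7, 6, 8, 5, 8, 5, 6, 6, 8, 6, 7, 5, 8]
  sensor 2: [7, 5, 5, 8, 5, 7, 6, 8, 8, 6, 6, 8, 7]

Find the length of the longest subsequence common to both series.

9

One common subsequence of length 9: 7 (sensor 1 #1, sensor 2 #1), 7 (sensor 1 #3, sensor 2 #6), 6 (sensor 1 #4, sensor 2 #7), 8 (sensor 1 #5, sensor 2 #8), 8 (sensor 1 #7, sensor 2 #9), 6 (sensor 1 #9, sensor 2 #10), 6 (sensor 1 #10, sensor 2 #11), 8 (sensor 1 #11, sensor 2 #12), 7 (sensor 1 #13, sensor 2 #13). dp[15][13] = 9 confirms this is the maximum.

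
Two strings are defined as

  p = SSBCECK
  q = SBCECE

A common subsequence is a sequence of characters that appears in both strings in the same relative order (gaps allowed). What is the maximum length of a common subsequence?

Let dp[i][j] be the LCS length of the first i characters of p and the first j characters of q. dp[i][j] = dp[i-1][j-1]+1 when the i-th and j-th characters match, else max(dp[i-1][j], dp[i][j-1]).
    ·  S  B  C  E  C  E
 ·  0  0  0  0  0  0  0
 S  0  1  1  1  1  1  1
 S  0  1  1  1  1  1  1
 B  0  1  2  2  2  2  2
 C  0  1  2  3  3  3  3
 E  0  1  2  3  4  4  4
 C  0  1  2  3  4  5  5
 K  0  1  2  3  4  5  5
dp[7][6] = 5. One LCS (by backtracking along matches): SBCEC.

5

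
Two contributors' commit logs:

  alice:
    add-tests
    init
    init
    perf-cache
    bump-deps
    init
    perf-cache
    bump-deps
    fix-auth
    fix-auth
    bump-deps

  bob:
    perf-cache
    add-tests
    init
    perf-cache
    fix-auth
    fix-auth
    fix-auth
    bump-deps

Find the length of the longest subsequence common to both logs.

6

Match add-tests at alice[1]=bob[2] → init at alice[3]=bob[3] → perf-cache at alice[4]=bob[4] → fix-auth at alice[9]=bob[6] → fix-auth at alice[10]=bob[7] → bump-deps at alice[11]=bob[8] — 6 commits in the same relative order in both. dp[11][8] = 6 confirms this is the maximum.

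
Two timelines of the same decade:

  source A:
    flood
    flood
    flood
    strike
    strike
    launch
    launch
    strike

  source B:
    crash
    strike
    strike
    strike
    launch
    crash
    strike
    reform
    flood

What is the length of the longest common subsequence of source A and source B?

4

Taking strike at source A[4]=source B[3], then strike at source A[5]=source B[4], then launch at source A[6]=source B[5], then strike at source A[8]=source B[7] gives a common subsequence of length 4. The LCS DP gives dp[8][9] = 4, so this is optimal.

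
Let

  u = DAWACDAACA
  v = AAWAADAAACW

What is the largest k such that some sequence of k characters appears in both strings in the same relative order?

One common subsequence of length 7: A [2,2], W [3,3], A [4,5], D [6,6], A [7,8], A [8,9], C [9,10], and the DP table's final entry dp[10][11] is also 7, so no common subsequence is longer.

7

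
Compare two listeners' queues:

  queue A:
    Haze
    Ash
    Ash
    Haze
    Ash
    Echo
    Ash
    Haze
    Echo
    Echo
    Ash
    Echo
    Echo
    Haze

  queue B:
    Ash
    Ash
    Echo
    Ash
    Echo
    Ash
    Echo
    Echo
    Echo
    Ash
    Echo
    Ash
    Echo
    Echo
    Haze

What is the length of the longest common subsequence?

Taking Ash (queue A #2, queue B #1) → Ash (queue A #3, queue B #2) → Ash (queue A #5, queue B #4) → Echo (queue A #6, queue B #5) → Ash (queue A #7, queue B #6) → Echo (queue A #9, queue B #9) → Echo (queue A #10, queue B #11) → Ash (queue A #11, queue B #12) → Echo (queue A #12, queue B #13) → Echo (queue A #13, queue B #14) → Haze (queue A #14, queue B #15) gives a common subsequence of length 11. Since dp[14][15] = 11, nothing longer is possible.

11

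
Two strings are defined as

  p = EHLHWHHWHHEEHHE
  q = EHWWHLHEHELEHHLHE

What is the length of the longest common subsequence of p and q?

11

Match E at p[1]=q[1], H at p[2]=q[2], W at p[5]=q[4], H at p[6]=q[5], H at p[7]=q[7], H at p[10]=q[9], E at p[11]=q[10], E at p[12]=q[12], H at p[13]=q[14], H at p[14]=q[16], E at p[15]=q[17] — 11 characters in the same relative order in both. The LCS DP gives dp[15][17] = 11, so this is optimal.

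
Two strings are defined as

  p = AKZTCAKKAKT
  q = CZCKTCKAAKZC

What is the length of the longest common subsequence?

Let dp[i][j] be the LCS length of the first i characters of p and the first j characters of q. dp[i][j] = dp[i-1][j-1]+1 when the i-th and j-th characters match, else max(dp[i-1][j], dp[i][j-1]).
    ·  C  Z  C  K  T  C  K  A  A  K  Z  C
 ·  0  0  0  0  0  0  0  0  0  0  0  0  0
 A  0  0  0  0  0  0  0  0  1  1  1  1  1
 K  0  0  0  0  1  1  1  1  1  1  2  2  2
 Z  0  0  1  1  1  1  1  1  1  1  2  3  3
 T  0  0  1  1  1  2  2  2  2  2  2  3  3
 C  0  1  1  2  2  2  3  3  3  3  3  3  4
 A  0  1  1  2  2  2  3  3  4  4  4  4  4
 K  0  1  1  2  3  3  3  4  4  4  5  5  5
 K  0  1  1  2  3  3  3  4  4  4  5  5  5
 A  0  1  1  2  3  3  3  4  5  5  5  5  5
 K  0  1  1  2  3  3  3  4  5  5  6  6  6
 T  0  1  1  2  3  4  4  4  5  5  6  6  6
dp[11][12] = 6. One LCS (by backtracking along matches): KTCAAK.

6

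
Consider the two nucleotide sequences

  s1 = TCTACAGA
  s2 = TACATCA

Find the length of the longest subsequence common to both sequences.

5

Taking T [1,1]; then C [2,3]; then T [3,5]; then C [5,6]; then A [8,7] gives a common subsequence of length 5, and the DP table's final entry dp[8][7] is also 5, so no common subsequence is longer.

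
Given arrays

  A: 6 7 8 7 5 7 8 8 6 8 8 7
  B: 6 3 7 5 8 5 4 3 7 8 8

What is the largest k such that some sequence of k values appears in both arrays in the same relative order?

One common subsequence of length 7: 6 at A[1]=B[1], then 7 at A[2]=B[3], then 8 at A[3]=B[5], then 5 at A[5]=B[6], then 7 at A[6]=B[9], then 8 at A[10]=B[10], then 8 at A[11]=B[11]. dp[12][11] = 7 confirms this is the maximum.

7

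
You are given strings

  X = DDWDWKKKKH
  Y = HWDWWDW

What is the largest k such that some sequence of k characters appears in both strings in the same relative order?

Let dp[i][j] be the LCS length of the first i characters of X and the first j characters of Y. dp[i][j] = dp[i-1][j-1]+1 when the i-th and j-th characters match, else max(dp[i-1][j], dp[i][j-1]).
    ·  H  W  D  W  W  D  W
 ·  0  0  0  0  0  0  0  0
 D  0  0  0  1  1  1  1  1
 D  0  0  0  1  1  1  2  2
 W  0  0  1  1  2  2  2  3
 D  0  0  1  2  2  2  3  3
 W  0  0  1  2  3  3  3  4
 K  0  0  1  2  3  3  3  4
 K  0  0  1  2  3  3  3  4
 K  0  0  1  2  3  3  3  4
 K  0  0  1  2  3  3  3  4
 H  0  1  1  2  3  3  3  4
dp[10][7] = 4. One LCS (by backtracking along matches): DWDW.

4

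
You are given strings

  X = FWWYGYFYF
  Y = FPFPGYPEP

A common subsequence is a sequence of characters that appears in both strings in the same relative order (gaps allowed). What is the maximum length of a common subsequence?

3

Let dp[i][j] be the LCS length of the first i characters of X and the first j characters of Y. dp[i][j] = dp[i-1][j-1]+1 when the i-th and j-th characters match, else max(dp[i-1][j], dp[i][j-1]).
    ·  F  P  F  P  G  Y  P  E  P
 ·  0  0  0  0  0  0  0  0  0  0
 F  0  1  1  1  1  1  1  1  1  1
 W  0  1  1  1  1  1  1  1  1  1
 W  0  1  1  1  1  1  1  1  1  1
 Y  0  1  1  1  1  1  2  2  2  2
 G  0  1  1  1  1  2  2  2  2  2
 Y  0  1  1  1  1  2  3  3  3  3
 F  0  1  1  2  2  2  3  3  3  3
 Y  0  1  1  2  2  2  3  3  3  3
 F  0  1  1  2  2  2  3  3  3  3
dp[9][9] = 3. One LCS (by backtracking along matches): FGY.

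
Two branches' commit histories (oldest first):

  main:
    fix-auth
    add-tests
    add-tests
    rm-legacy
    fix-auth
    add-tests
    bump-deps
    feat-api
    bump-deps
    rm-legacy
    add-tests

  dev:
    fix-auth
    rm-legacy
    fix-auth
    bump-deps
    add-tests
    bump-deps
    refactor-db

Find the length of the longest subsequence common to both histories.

Match fix-auth (main #1, dev #1) → rm-legacy (main #4, dev #2) → fix-auth (main #5, dev #3) → add-tests (main #6, dev #5) → bump-deps (main #7, dev #6) — 5 commits in the same relative order in both. Since dp[11][7] = 5, nothing longer is possible.

5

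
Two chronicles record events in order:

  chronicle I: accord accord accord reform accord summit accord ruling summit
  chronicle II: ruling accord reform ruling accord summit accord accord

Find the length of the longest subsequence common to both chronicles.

One common subsequence of length 5: accord at chronicle I[3]=chronicle II[2], reform at chronicle I[4]=chronicle II[3], accord at chronicle I[5]=chronicle II[5], summit at chronicle I[6]=chronicle II[6], accord at chronicle I[7]=chronicle II[8], and the DP table's final entry dp[9][8] is also 5, so no common subsequence is longer.

5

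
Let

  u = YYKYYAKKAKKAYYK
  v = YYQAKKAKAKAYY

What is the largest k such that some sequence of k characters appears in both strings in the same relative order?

11

One common subsequence of length 11: Y (u #1, v #1) → Y (u #2, v #2) → A (u #6, v #4) → K (u #7, v #5) → K (u #8, v #6) → A (u #9, v #7) → K (u #10, v #8) → K (u #11, v #10) → A (u #12, v #11) → Y (u #13, v #12) → Y (u #14, v #13). The LCS DP gives dp[15][13] = 11, so this is optimal.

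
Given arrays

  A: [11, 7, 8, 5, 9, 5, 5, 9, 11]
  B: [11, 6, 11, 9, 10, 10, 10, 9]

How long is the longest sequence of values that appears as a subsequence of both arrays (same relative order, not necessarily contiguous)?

3

One common subsequence of length 3: 11 (A #1, B #3), then 9 (A #5, B #4), then 9 (A #8, B #8). The LCS DP gives dp[9][8] = 3, so this is optimal.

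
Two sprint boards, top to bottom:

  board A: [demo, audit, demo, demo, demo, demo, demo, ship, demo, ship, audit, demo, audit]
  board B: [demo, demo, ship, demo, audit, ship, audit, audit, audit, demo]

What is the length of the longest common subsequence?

Match demo at board A[6]=board B[1], demo at board A[7]=board B[2], ship at board A[8]=board B[3], demo at board A[9]=board B[4], ship at board A[10]=board B[6], audit at board A[11]=board B[9], demo at board A[12]=board B[10] — 7 tasks in the same relative order in both, and the DP table's final entry dp[13][10] is also 7, so no common subsequence is longer.

7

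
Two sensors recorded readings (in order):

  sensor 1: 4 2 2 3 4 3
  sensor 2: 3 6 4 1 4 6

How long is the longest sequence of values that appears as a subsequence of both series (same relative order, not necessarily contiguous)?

One common subsequence of length 2: 4 (sensor 1 #1, sensor 2 #3); then 4 (sensor 1 #5, sensor 2 #5). Since dp[6][6] = 2, nothing longer is possible.

2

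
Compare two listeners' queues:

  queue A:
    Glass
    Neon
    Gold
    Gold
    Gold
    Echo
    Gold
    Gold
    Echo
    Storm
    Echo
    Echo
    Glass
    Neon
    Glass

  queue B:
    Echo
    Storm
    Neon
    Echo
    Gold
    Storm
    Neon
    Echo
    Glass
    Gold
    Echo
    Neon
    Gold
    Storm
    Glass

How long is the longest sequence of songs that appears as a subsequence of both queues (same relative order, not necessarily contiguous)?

8

Pick Neon at queue A[2]=queue B[3], then Echo at queue A[6]=queue B[4], then Gold at queue A[8]=queue B[5], then Storm at queue A[10]=queue B[6], then Echo at queue A[11]=queue B[8], then Echo at queue A[12]=queue B[11], then Neon at queue A[14]=queue B[12], then Glass at queue A[15]=queue B[15]; all 8 songs appear in both, in order. Since dp[15][15] = 8, nothing longer is possible.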